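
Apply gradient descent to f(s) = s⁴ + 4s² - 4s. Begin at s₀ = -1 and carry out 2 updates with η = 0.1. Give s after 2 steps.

f′(s) = 4s³ + 8s - 4
Step 1: f′(-1) = -16; s₁ = -1 − 0.1·(-16) = 0.6
Step 2: f′(0.6) = 1.664; s₂ = 0.6 − 0.1·1.664 = 0.4336

0.4336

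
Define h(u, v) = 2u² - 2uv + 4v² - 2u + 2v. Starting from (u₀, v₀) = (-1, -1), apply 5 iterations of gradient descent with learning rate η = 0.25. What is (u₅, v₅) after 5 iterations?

(0.1875, 0.4375)

∇h = (4u - 2v - 2, -2u + 8v + 2)
(u₁, v₁) = (-1, -1) − 0.25·(-4, -4) = (0, 0)
(u₂, v₂) = (0, 0) − 0.25·(-2, 2) = (0.5, -0.5)
(u₃, v₃) = (0.5, -0.5) − 0.25·(1, -3) = (0.25, 0.25)
(u₄, v₄) = (0.25, 0.25) − 0.25·(-1.5, 3.5) = (0.625, -0.625)
(u₅, v₅) = (0.625, -0.625) − 0.25·(1.75, -4.25) = (0.1875, 0.4375)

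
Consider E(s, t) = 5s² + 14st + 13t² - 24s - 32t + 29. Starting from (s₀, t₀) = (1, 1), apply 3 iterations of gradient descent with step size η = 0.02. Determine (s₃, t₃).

∇E = (10s + 14t - 24, 14s + 26t - 32)
Step 1: at (1, 1), ∇E = (0, 8) → (1, 1) − 0.02·(0, 8) = (1, 0.84)
Step 2: at (1, 0.84), ∇E = (-2.24, 3.84) → (1, 0.84) − 0.02·(-2.24, 3.84) = (1.0448, 0.7632)
Step 3: at (1.0448, 0.7632), ∇E = (-2.8672, 2.4704) → (1.0448, 0.7632) − 0.02·(-2.8672, 2.4704) = (1.102144, 0.713792)

(1.102144, 0.713792)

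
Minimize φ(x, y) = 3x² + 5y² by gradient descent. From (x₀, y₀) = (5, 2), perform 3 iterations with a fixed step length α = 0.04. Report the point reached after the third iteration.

(2.19488, 0.432)

∇φ = (6x, 10y)
(x₁, y₁) = (5, 2) − 0.04·(30, 20) = (3.8, 1.2)
(x₂, y₂) = (3.8, 1.2) − 0.04·(22.8, 12) = (2.888, 0.72)
(x₃, y₃) = (2.888, 0.72) − 0.04·(17.328, 7.2) = (2.19488, 0.432)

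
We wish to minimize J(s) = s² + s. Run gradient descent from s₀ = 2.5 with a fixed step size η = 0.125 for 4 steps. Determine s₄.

0.44921875

J′(s) = 2s + 1
Step 1: J′(2.5) = 6; s₁ = 2.5 − 0.125·6 = 1.75
Step 2: J′(1.75) = 4.5; s₂ = 1.75 − 0.125·4.5 = 1.1875
Step 3: J′(1.1875) = 3.375; s₃ = 1.1875 − 0.125·3.375 = 0.765625
Step 4: J′(0.765625) = 2.53125; s₄ = 0.765625 − 0.125·2.53125 = 0.44921875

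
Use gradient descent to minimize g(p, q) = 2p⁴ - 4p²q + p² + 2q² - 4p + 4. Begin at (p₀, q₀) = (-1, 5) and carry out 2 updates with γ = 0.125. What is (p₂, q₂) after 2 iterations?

(61.328125, 10.53125)

∇g = (8p³ - 8pq + 2p - 4, -4p² + 4q)
(p₁, q₁) = (-1, 5) − 0.125·(26, 16) = (-4.25, 3)
(p₂, q₂) = (-4.25, 3) − 0.125·(-524.625, -60.25) = (61.328125, 10.53125)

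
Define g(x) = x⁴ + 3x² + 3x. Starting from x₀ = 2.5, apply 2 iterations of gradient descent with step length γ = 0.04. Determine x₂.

g′(x) = 4x³ + 6x + 3
x₁ = 2.5 − 0.04·80.5 = -0.72
x₂ = -0.72 − 0.04·(-2.812992) = -0.60748032

-0.60748032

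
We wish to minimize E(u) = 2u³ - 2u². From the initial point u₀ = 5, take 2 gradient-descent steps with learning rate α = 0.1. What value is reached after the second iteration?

E′(u) = 6u² - 4u
Step 1: E′(5) = 130; u₁ = 5 − 0.1·130 = -8
Step 2: E′(-8) = 416; u₂ = -8 − 0.1·416 = -49.6

-49.6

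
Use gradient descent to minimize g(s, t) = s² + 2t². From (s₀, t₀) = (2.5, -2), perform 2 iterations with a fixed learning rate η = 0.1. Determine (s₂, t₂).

(1.6, -0.72)

∇g = (2s, 4t)
(s₁, t₁) = (2.5, -2) − 0.1·(5, -8) = (2, -1.2)
(s₂, t₂) = (2, -1.2) − 0.1·(4, -4.8) = (1.6, -0.72)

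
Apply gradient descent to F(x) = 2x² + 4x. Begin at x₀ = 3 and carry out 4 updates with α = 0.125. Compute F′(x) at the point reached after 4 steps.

1

F′(x) = 4x + 4
x₁ = 3 − 0.125·16 = 1
x₂ = 1 − 0.125·8 = 0
x₃ = 0 − 0.125·4 = -0.5
x₄ = -0.5 − 0.125·2 = -0.75
F′(x) at (-0.75) = 1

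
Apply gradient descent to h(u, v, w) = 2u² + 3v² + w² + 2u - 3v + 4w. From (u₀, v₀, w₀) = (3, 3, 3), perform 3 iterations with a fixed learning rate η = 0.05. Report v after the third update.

∇h = (4u + 2, 6v - 3, 2w + 4)
(u₁, v₁, w₁) = (3, 3, 3) − 0.05·(14, 15, 10) = (2.3, 2.25, 2.5)
(u₂, v₂, w₂) = (2.3, 2.25, 2.5) − 0.05·(11.2, 10.5, 9) = (1.74, 1.725, 2.05)
(u₃, v₃, w₃) = (1.74, 1.725, 2.05) − 0.05·(8.96, 7.35, 8.1) = (1.292, 1.3575, 1.645)
v = 1.3575

1.3575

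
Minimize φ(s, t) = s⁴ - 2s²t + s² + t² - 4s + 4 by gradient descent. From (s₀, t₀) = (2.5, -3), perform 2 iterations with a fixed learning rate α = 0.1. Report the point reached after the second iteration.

(126.63865, 8.4645)

∇φ = (4s³ - 4st + 2s - 4, -2s² + 2t)
Step 1: at (2.5, -3), ∇φ = (93.5, -18.5) → (2.5, -3) − 0.1·(93.5, -18.5) = (-6.85, -1.15)
Step 2: at (-6.85, -1.15), ∇φ = (-1334.8865, -96.145) → (-6.85, -1.15) − 0.1·(-1334.8865, -96.145) = (126.63865, 8.4645)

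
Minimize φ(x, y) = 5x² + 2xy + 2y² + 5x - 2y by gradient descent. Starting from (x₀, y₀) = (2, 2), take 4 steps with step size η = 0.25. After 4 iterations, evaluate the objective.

2447.6337890625

∇φ = (10x + 2y + 5, 2x + 4y - 2)
(x₁, y₁) = (2, 2) − 0.25·(29, 10) = (-5.25, -0.5)
(x₂, y₂) = (-5.25, -0.5) − 0.25·(-48.5, -14.5) = (6.875, 3.125)
(x₃, y₃) = (6.875, 3.125) − 0.25·(80, 24.25) = (-13.125, -2.9375)
(x₄, y₄) = (-13.125, -2.9375) − 0.25·(-132.125, -40) = (19.90625, 7.0625)
φ(19.90625, 7.0625) = 2447.6337890625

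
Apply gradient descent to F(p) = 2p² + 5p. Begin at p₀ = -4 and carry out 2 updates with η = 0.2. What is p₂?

-1.36

F′(p) = 4p + 5
Step 1: F′(-4) = -11; p₁ = -4 − 0.2·(-11) = -1.8
Step 2: F′(-1.8) = -2.2; p₂ = -1.8 − 0.2·(-2.2) = -1.36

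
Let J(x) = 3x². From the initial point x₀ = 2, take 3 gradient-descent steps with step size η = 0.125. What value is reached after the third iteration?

0.03125

J′(x) = 6x
x₁ = 2 − 0.125·12 = 0.5
x₂ = 0.5 − 0.125·3 = 0.125
x₃ = 0.125 − 0.125·0.75 = 0.03125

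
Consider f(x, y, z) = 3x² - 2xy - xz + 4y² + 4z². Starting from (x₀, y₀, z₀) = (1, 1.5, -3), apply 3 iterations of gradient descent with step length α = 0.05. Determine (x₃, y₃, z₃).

(0.368, 0.45225, -0.583875)

∇f = (6x - 2y - z, -2x + 8y, -x + 8z)
Step 1: at (1, 1.5, -3), ∇f = (6, 10, -25) → (1, 1.5, -3) − 0.05·(6, 10, -25) = (0.7, 1, -1.75)
Step 2: at (0.7, 1, -1.75), ∇f = (3.95, 6.6, -14.7) → (0.7, 1, -1.75) − 0.05·(3.95, 6.6, -14.7) = (0.5025, 0.67, -1.015)
Step 3: at (0.5025, 0.67, -1.015), ∇f = (2.69, 4.355, -8.6225) → (0.5025, 0.67, -1.015) − 0.05·(2.69, 4.355, -8.6225) = (0.368, 0.45225, -0.583875)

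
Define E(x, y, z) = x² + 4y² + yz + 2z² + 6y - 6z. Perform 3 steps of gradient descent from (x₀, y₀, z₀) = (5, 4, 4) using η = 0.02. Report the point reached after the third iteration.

(4.42368, 1.876816, 3.271664)

∇E = (2x, 8y + z + 6, y + 4z - 6)
Step 1: at (5, 4, 4), ∇E = (10, 42, 14) → (5, 4, 4) − 0.02·(10, 42, 14) = (4.8, 3.16, 3.72)
Step 2: at (4.8, 3.16, 3.72), ∇E = (9.6, 35, 12.04) → (4.8, 3.16, 3.72) − 0.02·(9.6, 35, 12.04) = (4.608, 2.46, 3.4792)
Step 3: at (4.608, 2.46, 3.4792), ∇E = (9.216, 29.1592, 10.3768) → (4.608, 2.46, 3.4792) − 0.02·(9.216, 29.1592, 10.3768) = (4.42368, 1.876816, 3.271664)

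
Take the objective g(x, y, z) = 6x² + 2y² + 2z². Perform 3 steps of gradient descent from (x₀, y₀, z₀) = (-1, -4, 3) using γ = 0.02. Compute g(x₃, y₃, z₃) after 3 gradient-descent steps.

31.473949638656

∇g = (12x, 4y, 4z)
(x₁, y₁, z₁) = (-1, -4, 3) − 0.02·(-12, -16, 12) = (-0.76, -3.68, 2.76)
(x₂, y₂, z₂) = (-0.76, -3.68, 2.76) − 0.02·(-9.12, -14.72, 11.04) = (-0.5776, -3.3856, 2.5392)
(x₃, y₃, z₃) = (-0.5776, -3.3856, 2.5392) − 0.02·(-6.9312, -13.5424, 10.1568) = (-0.438976, -3.114752, 2.336064)
g(-0.438976, -3.114752, 2.336064) = 31.473949638656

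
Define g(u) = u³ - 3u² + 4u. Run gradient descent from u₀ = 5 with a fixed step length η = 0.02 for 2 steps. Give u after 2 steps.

3.452776

g′(u) = 3u² - 6u + 4
Step 1: g′(5) = 49; u₁ = 5 − 0.02·49 = 4.02
Step 2: g′(4.02) = 28.3612; u₂ = 4.02 − 0.02·28.3612 = 3.452776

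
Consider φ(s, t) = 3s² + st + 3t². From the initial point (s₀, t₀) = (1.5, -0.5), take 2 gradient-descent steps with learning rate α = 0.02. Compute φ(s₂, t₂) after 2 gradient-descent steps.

4.23776428

∇φ = (6s + t, s + 6t)
Step 1: at (1.5, -0.5), ∇φ = (8.5, -1.5) → (1.5, -0.5) − 0.02·(8.5, -1.5) = (1.33, -0.47)
Step 2: at (1.33, -0.47), ∇φ = (7.51, -1.49) → (1.33, -0.47) − 0.02·(7.51, -1.49) = (1.1798, -0.4402)
φ(1.1798, -0.4402) = 4.23776428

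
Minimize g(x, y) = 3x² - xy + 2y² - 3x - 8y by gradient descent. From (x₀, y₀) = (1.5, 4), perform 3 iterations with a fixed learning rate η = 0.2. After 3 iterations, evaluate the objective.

∇g = (6x - y - 3, -x + 4y - 8)
Step 1: at (1.5, 4), ∇g = (2, 6.5) → (1.5, 4) − 0.2·(2, 6.5) = (1.1, 2.7)
Step 2: at (1.1, 2.7), ∇g = (0.9, 1.7) → (1.1, 2.7) − 0.2·(0.9, 1.7) = (0.92, 2.36)
Step 3: at (0.92, 2.36), ∇g = (0.16, 0.52) → (0.92, 2.36) − 0.2·(0.16, 0.52) = (0.888, 2.256)
g(0.888, 2.256) = -10.170624

-10.170624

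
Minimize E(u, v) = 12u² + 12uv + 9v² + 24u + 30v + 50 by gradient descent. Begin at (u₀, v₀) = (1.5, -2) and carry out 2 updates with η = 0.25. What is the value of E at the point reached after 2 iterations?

∇E = (24u + 12v + 24, 12u + 18v + 30)
(u₁, v₁) = (1.5, -2) − 0.25·(36, 12) = (-7.5, -5)
(u₂, v₂) = (-7.5, -5) − 0.25·(-216, -150) = (46.5, 32.5)
E(46.5, 32.5) = 55729.25

55729.25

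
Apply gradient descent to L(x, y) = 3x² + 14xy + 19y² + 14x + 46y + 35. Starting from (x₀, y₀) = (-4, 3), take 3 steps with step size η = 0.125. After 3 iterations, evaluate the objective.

∇L = (6x + 14y + 14, 14x + 38y + 46)
(x₁, y₁) = (-4, 3) − 0.125·(32, 104) = (-8, -10)
(x₂, y₂) = (-8, -10) − 0.125·(-174, -446) = (13.75, 45.75)
(x₃, y₃) = (13.75, 45.75) − 0.125·(737, 1977) = (-78.375, -201.375)
L(-78.375, -201.375) = 999547.0625

999547.0625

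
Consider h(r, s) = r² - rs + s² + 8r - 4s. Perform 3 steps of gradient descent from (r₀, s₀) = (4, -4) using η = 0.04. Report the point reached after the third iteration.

∇h = (2r - s + 8, -r + 2s - 4)
Step 1: at (4, -4), ∇h = (20, -16) → (4, -4) − 0.04·(20, -16) = (3.2, -3.36)
Step 2: at (3.2, -3.36), ∇h = (17.76, -13.92) → (3.2, -3.36) − 0.04·(17.76, -13.92) = (2.4896, -2.8032)
Step 3: at (2.4896, -2.8032), ∇h = (15.7824, -12.096) → (2.4896, -2.8032) − 0.04·(15.7824, -12.096) = (1.858304, -2.31936)

(1.858304, -2.31936)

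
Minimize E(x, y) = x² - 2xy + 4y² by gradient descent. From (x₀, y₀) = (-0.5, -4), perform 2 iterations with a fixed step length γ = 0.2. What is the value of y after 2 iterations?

∇E = (2x - 2y, -2x + 8y)
Step 1: at (-0.5, -4), ∇E = (7, -31) → (-0.5, -4) − 0.2·(7, -31) = (-1.9, 2.2)
Step 2: at (-1.9, 2.2), ∇E = (-8.2, 21.4) → (-1.9, 2.2) − 0.2·(-8.2, 21.4) = (-0.26, -2.08)
y = -2.08

-2.08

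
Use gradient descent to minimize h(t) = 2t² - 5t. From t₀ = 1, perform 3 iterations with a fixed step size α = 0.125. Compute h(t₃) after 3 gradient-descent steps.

h′(t) = 4t - 5
Step 1: h′(1) = -1; t₁ = 1 − 0.125·(-1) = 1.125
Step 2: h′(1.125) = -0.5; t₂ = 1.125 − 0.125·(-0.5) = 1.1875
Step 3: h′(1.1875) = -0.25; t₃ = 1.1875 − 0.125·(-0.25) = 1.21875
h(1.21875) = -3.123046875

-3.123046875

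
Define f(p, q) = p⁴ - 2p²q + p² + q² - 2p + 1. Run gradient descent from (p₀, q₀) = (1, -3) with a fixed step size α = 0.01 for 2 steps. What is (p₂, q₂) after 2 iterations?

(0.72137984, -2.847488)

∇f = (4p³ - 4pq + 2p - 2, -2p² + 2q)
Step 1: at (1, -3), ∇f = (16, -8) → (1, -3) − 0.01·(16, -8) = (0.84, -2.92)
Step 2: at (0.84, -2.92), ∇f = (11.862016, -7.2512) → (0.84, -2.92) − 0.01·(11.862016, -7.2512) = (0.72137984, -2.847488)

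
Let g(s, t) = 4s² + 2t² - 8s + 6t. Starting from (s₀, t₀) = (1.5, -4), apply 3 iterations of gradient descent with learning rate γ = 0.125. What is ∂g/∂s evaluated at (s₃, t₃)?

0

∇g = (8s - 8, 4t + 6)
Step 1: at (1.5, -4), ∇g = (4, -10) → (1.5, -4) − 0.125·(4, -10) = (1, -2.75)
Step 2: at (1, -2.75), ∇g = (0, -5) → (1, -2.75) − 0.125·(0, -5) = (1, -2.125)
Step 3: at (1, -2.125), ∇g = (0, -2.5) → (1, -2.125) − 0.125·(0, -2.5) = (1, -1.8125)
∂g/∂s at (1, -1.8125) = 0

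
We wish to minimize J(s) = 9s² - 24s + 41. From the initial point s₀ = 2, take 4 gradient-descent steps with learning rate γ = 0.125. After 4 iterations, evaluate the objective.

J′(s) = 18s - 24
Step 1: J′(2) = 12; s₁ = 2 − 0.125·12 = 0.5
Step 2: J′(0.5) = -15; s₂ = 0.5 − 0.125·(-15) = 2.375
Step 3: J′(2.375) = 18.75; s₃ = 2.375 − 0.125·18.75 = 0.03125
Step 4: J′(0.03125) = -23.4375; s₄ = 0.03125 − 0.125·(-23.4375) = 2.9609375
J(2.9609375) = 48.84185791015625

48.84185791015625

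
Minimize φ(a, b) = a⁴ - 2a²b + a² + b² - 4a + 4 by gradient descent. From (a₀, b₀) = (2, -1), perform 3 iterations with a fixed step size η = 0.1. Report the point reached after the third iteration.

∇φ = (4a³ - 4ab + 2a - 4, -2a² + 2b)
(a₁, b₁) = (2, -1) − 0.1·(40, -10) = (-2, 0)
(a₂, b₂) = (-2, 0) − 0.1·(-40, -8) = (2, 0.8)
(a₃, b₃) = (2, 0.8) − 0.1·(25.6, -6.4) = (-0.56, 1.44)

(-0.56, 1.44)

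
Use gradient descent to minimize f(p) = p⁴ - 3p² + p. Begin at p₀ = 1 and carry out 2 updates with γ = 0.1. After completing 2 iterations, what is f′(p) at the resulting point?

-0.030708669696

f′(p) = 4p³ - 6p + 1
Step 1: f′(1) = -1; p₁ = 1 − 0.1·(-1) = 1.1
Step 2: f′(1.1) = -0.276; p₂ = 1.1 − 0.1·(-0.276) = 1.1276
f′(p) at (1.1276) = -0.030708669696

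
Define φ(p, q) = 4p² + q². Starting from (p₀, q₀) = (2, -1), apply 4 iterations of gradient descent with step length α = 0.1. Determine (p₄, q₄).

(0.0032, -0.4096)

∇φ = (8p, 2q)
(p₁, q₁) = (2, -1) − 0.1·(16, -2) = (0.4, -0.8)
(p₂, q₂) = (0.4, -0.8) − 0.1·(3.2, -1.6) = (0.08, -0.64)
(p₃, q₃) = (0.08, -0.64) − 0.1·(0.64, -1.28) = (0.016, -0.512)
(p₄, q₄) = (0.016, -0.512) − 0.1·(0.128, -1.024) = (0.0032, -0.4096)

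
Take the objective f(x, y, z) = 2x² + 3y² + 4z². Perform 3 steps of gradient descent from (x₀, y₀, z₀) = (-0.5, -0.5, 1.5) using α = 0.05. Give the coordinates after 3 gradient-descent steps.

∇f = (4x, 6y, 8z)
Step 1: at (-0.5, -0.5, 1.5), ∇f = (-2, -3, 12) → (-0.5, -0.5, 1.5) − 0.05·(-2, -3, 12) = (-0.4, -0.35, 0.9)
Step 2: at (-0.4, -0.35, 0.9), ∇f = (-1.6, -2.1, 7.2) → (-0.4, -0.35, 0.9) − 0.05·(-1.6, -2.1, 7.2) = (-0.32, -0.245, 0.54)
Step 3: at (-0.32, -0.245, 0.54), ∇f = (-1.28, -1.47, 4.32) → (-0.32, -0.245, 0.54) − 0.05·(-1.28, -1.47, 4.32) = (-0.256, -0.1715, 0.324)

(-0.256, -0.1715, 0.324)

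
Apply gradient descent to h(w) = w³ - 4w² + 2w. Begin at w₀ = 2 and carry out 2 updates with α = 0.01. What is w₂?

h′(w) = 3w² - 8w + 2
Step 1: h′(2) = -2; w₁ = 2 − 0.01·(-2) = 2.02
Step 2: h′(2.02) = -1.9188; w₂ = 2.02 − 0.01·(-1.9188) = 2.039188

2.039188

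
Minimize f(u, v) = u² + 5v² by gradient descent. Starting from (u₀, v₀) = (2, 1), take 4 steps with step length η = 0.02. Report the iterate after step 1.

(1.92, 0.8)

∇f = (2u, 10v)
Step 1: at (2, 1), ∇f = (4, 10) → (2, 1) − 0.02·(4, 10) = (1.92, 0.8)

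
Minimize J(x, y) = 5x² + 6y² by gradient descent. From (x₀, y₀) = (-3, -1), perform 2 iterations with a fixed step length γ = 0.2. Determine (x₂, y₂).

(-3, -1.96)

∇J = (10x, 12y)
(x₁, y₁) = (-3, -1) − 0.2·(-30, -12) = (3, 1.4)
(x₂, y₂) = (3, 1.4) − 0.2·(30, 16.8) = (-3, -1.96)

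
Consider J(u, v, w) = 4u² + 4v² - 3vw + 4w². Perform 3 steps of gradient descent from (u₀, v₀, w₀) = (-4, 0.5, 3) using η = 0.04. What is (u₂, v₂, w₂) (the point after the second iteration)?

(-1.8496, 0.728, 1.512)

∇J = (8u, 8v - 3w, -3v + 8w)
Step 1: at (-4, 0.5, 3), ∇J = (-32, -5, 22.5) → (-4, 0.5, 3) − 0.04·(-32, -5, 22.5) = (-2.72, 0.7, 2.1)
Step 2: at (-2.72, 0.7, 2.1), ∇J = (-21.76, -0.7, 14.7) → (-2.72, 0.7, 2.1) − 0.04·(-21.76, -0.7, 14.7) = (-1.8496, 0.728, 1.512)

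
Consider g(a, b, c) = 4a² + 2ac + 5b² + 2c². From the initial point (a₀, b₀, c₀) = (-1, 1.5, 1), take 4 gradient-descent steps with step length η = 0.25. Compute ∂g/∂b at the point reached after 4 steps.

75.9375

∇g = (8a + 2c, 10b, 2a + 4c)
(a₁, b₁, c₁) = (-1, 1.5, 1) − 0.25·(-6, 15, 2) = (0.5, -2.25, 0.5)
(a₂, b₂, c₂) = (0.5, -2.25, 0.5) − 0.25·(5, -22.5, 3) = (-0.75, 3.375, -0.25)
(a₃, b₃, c₃) = (-0.75, 3.375, -0.25) − 0.25·(-6.5, 33.75, -2.5) = (0.875, -5.0625, 0.375)
(a₄, b₄, c₄) = (0.875, -5.0625, 0.375) − 0.25·(7.75, -50.625, 3.25) = (-1.0625, 7.59375, -0.4375)
∂g/∂b at (-1.0625, 7.59375, -0.4375) = 75.9375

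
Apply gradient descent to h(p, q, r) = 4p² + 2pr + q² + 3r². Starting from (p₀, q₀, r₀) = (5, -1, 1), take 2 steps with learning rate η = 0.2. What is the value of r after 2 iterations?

1.8

∇h = (8p + 2r, 2q, 2p + 6r)
Step 1: at (5, -1, 1), ∇h = (42, -2, 16) → (5, -1, 1) − 0.2·(42, -2, 16) = (-3.4, -0.6, -2.2)
Step 2: at (-3.4, -0.6, -2.2), ∇h = (-31.6, -1.2, -20) → (-3.4, -0.6, -2.2) − 0.2·(-31.6, -1.2, -20) = (2.92, -0.36, 1.8)
r = 1.8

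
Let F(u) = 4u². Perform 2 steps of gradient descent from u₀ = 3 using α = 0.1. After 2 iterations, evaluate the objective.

0.0576

F′(u) = 8u
u₁ = 3 − 0.1·24 = 0.6
u₂ = 0.6 − 0.1·4.8 = 0.12
F(0.12) = 0.0576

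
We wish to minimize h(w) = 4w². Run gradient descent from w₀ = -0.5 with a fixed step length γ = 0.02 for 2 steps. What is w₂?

h′(w) = 8w
w₁ = -0.5 − 0.02·(-4) = -0.42
w₂ = -0.42 − 0.02·(-3.36) = -0.3528

-0.3528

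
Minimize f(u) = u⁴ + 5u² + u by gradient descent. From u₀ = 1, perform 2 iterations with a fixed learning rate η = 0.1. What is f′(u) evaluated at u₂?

f′(u) = 4u³ + 10u + 1
u₁ = 1 − 0.1·15 = -0.5
u₂ = -0.5 − 0.1·(-4.5) = -0.05
f′(u) at (-0.05) = 0.4995

0.4995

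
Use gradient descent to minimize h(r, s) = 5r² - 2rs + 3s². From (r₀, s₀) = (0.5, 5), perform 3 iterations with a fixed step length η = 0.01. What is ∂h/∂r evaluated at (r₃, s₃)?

∇h = (10r - 2s, -2r + 6s)
(r₁, s₁) = (0.5, 5) − 0.01·(-5, 29) = (0.55, 4.71)
(r₂, s₂) = (0.55, 4.71) − 0.01·(-3.92, 27.16) = (0.5892, 4.4384)
(r₃, s₃) = (0.5892, 4.4384) − 0.01·(-2.9848, 25.452) = (0.619048, 4.18388)
∂h/∂r at (0.619048, 4.18388) = -2.17728

-2.17728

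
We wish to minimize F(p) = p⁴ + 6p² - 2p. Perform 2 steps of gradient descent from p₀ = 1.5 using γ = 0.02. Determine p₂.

0.67131432

F′(p) = 4p³ + 12p - 2
Step 1: F′(1.5) = 29.5; p₁ = 1.5 − 0.02·29.5 = 0.91
Step 2: F′(0.91) = 11.934284; p₂ = 0.91 − 0.02·11.934284 = 0.67131432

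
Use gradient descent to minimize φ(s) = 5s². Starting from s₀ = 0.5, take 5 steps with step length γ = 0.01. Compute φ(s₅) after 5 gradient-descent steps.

0.435848050125

φ′(s) = 10s
Step 1: φ′(0.5) = 5; s₁ = 0.5 − 0.01·5 = 0.45
Step 2: φ′(0.45) = 4.5; s₂ = 0.45 − 0.01·4.5 = 0.405
Step 3: φ′(0.405) = 4.05; s₃ = 0.405 − 0.01·4.05 = 0.3645
Step 4: φ′(0.3645) = 3.645; s₄ = 0.3645 − 0.01·3.645 = 0.32805
Step 5: φ′(0.32805) = 3.2805; s₅ = 0.32805 − 0.01·3.2805 = 0.295245
φ(0.295245) = 0.435848050125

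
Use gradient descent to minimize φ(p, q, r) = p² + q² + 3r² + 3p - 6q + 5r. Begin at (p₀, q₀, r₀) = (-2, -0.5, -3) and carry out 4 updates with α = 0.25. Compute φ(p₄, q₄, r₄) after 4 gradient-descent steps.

-13.2294921875

∇φ = (2p + 3, 2q - 6, 6r + 5)
Step 1: at (-2, -0.5, -3), ∇φ = (-1, -7, -13) → (-2, -0.5, -3) − 0.25·(-1, -7, -13) = (-1.75, 1.25, 0.25)
Step 2: at (-1.75, 1.25, 0.25), ∇φ = (-0.5, -3.5, 6.5) → (-1.75, 1.25, 0.25) − 0.25·(-0.5, -3.5, 6.5) = (-1.625, 2.125, -1.375)
Step 3: at (-1.625, 2.125, -1.375), ∇φ = (-0.25, -1.75, -3.25) → (-1.625, 2.125, -1.375) − 0.25·(-0.25, -1.75, -3.25) = (-1.5625, 2.5625, -0.5625)
Step 4: at (-1.5625, 2.5625, -0.5625), ∇φ = (-0.125, -0.875, 1.625) → (-1.5625, 2.5625, -0.5625) − 0.25·(-0.125, -0.875, 1.625) = (-1.53125, 2.78125, -0.96875)
φ(-1.53125, 2.78125, -0.96875) = -13.2294921875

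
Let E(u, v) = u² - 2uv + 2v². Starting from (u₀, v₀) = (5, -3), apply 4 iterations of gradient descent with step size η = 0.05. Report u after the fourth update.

∇E = (2u - 2v, -2u + 4v)
Step 1: at (5, -3), ∇E = (16, -22) → (5, -3) − 0.05·(16, -22) = (4.2, -1.9)
Step 2: at (4.2, -1.9), ∇E = (12.2, -16) → (4.2, -1.9) − 0.05·(12.2, -16) = (3.59, -1.1)
Step 3: at (3.59, -1.1), ∇E = (9.38, -11.58) → (3.59, -1.1) − 0.05·(9.38, -11.58) = (3.121, -0.521)
Step 4: at (3.121, -0.521), ∇E = (7.284, -8.326) → (3.121, -0.521) − 0.05·(7.284, -8.326) = (2.7568, -0.1047)
u = 2.7568

2.7568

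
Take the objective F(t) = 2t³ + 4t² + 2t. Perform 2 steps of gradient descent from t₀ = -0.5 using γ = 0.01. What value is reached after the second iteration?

F′(t) = 6t² + 8t + 2
t₁ = -0.5 − 0.01·(-0.5) = -0.495
t₂ = -0.495 − 0.01·(-0.48985) = -0.4901015

-0.4901015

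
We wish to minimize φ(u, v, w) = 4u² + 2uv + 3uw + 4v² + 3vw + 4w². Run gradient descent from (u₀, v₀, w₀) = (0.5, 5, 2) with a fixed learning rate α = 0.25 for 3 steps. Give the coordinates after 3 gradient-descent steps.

(-30.1875, -30.75, -34.109375)

∇φ = (8u + 2v + 3w, 2u + 8v + 3w, 3u + 3v + 8w)
Step 1: at (0.5, 5, 2), ∇φ = (20, 47, 32.5) → (0.5, 5, 2) − 0.25·(20, 47, 32.5) = (-4.5, -6.75, -6.125)
Step 2: at (-4.5, -6.75, -6.125), ∇φ = (-67.875, -81.375, -82.75) → (-4.5, -6.75, -6.125) − 0.25·(-67.875, -81.375, -82.75) = (12.46875, 13.59375, 14.5625)
Step 3: at (12.46875, 13.59375, 14.5625), ∇φ = (170.625, 177.375, 194.6875) → (12.46875, 13.59375, 14.5625) − 0.25·(170.625, 177.375, 194.6875) = (-30.1875, -30.75, -34.109375)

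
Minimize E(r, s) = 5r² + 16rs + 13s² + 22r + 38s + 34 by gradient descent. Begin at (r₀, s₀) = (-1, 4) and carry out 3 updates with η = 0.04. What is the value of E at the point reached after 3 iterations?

13.137096183808

∇E = (10r + 16s + 22, 16r + 26s + 38)
Step 1: at (-1, 4), ∇E = (76, 126) → (-1, 4) − 0.04·(76, 126) = (-4.04, -1.04)
Step 2: at (-4.04, -1.04), ∇E = (-35.04, -53.68) → (-4.04, -1.04) − 0.04·(-35.04, -53.68) = (-2.6384, 1.1072)
Step 3: at (-2.6384, 1.1072), ∇E = (13.3312, 24.5728) → (-2.6384, 1.1072) − 0.04·(13.3312, 24.5728) = (-3.171648, 0.124288)
E(-3.171648, 0.124288) = 13.137096183808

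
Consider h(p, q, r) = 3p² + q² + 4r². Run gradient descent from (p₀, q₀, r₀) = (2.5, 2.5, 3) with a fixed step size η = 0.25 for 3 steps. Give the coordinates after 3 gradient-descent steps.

∇h = (6p, 2q, 8r)
Step 1: at (2.5, 2.5, 3), ∇h = (15, 5, 24) → (2.5, 2.5, 3) − 0.25·(15, 5, 24) = (-1.25, 1.25, -3)
Step 2: at (-1.25, 1.25, -3), ∇h = (-7.5, 2.5, -24) → (-1.25, 1.25, -3) − 0.25·(-7.5, 2.5, -24) = (0.625, 0.625, 3)
Step 3: at (0.625, 0.625, 3), ∇h = (3.75, 1.25, 24) → (0.625, 0.625, 3) − 0.25·(3.75, 1.25, 24) = (-0.3125, 0.3125, -3)

(-0.3125, 0.3125, -3)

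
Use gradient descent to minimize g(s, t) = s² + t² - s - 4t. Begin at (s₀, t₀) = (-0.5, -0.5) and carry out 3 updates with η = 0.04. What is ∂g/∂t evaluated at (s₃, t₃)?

-3.89344

∇g = (2s - 1, 2t - 4)
(s₁, t₁) = (-0.5, -0.5) − 0.04·(-2, -5) = (-0.42, -0.3)
(s₂, t₂) = (-0.42, -0.3) − 0.04·(-1.84, -4.6) = (-0.3464, -0.116)
(s₃, t₃) = (-0.3464, -0.116) − 0.04·(-1.6928, -4.232) = (-0.278688, 0.05328)
∂g/∂t at (-0.278688, 0.05328) = -3.89344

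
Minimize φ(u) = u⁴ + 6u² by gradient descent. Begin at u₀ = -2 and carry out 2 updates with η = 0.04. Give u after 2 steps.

φ′(u) = 4u³ + 12u
Step 1: φ′(-2) = -56; u₁ = -2 − 0.04·(-56) = 0.24
Step 2: φ′(0.24) = 2.935296; u₂ = 0.24 − 0.04·2.935296 = 0.12258816

0.12258816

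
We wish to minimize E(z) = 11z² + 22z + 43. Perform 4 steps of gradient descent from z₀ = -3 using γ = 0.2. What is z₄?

E′(z) = 22z + 22
Step 1: E′(-3) = -44; z₁ = -3 − 0.2·(-44) = 5.8
Step 2: E′(5.8) = 149.6; z₂ = 5.8 − 0.2·149.6 = -24.12
Step 3: E′(-24.12) = -508.64; z₃ = -24.12 − 0.2·(-508.64) = 77.608
Step 4: E′(77.608) = 1729.376; z₄ = 77.608 − 0.2·1729.376 = -268.2672

-268.2672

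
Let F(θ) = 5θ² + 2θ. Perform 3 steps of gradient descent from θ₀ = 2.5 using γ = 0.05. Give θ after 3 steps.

F′(θ) = 10θ + 2
θ₁ = 2.5 − 0.05·27 = 1.15
θ₂ = 1.15 − 0.05·13.5 = 0.475
θ₃ = 0.475 − 0.05·6.75 = 0.1375

0.1375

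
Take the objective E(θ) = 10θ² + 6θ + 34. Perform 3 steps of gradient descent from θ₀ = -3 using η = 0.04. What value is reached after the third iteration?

-0.3216

E′(θ) = 20θ + 6
θ₁ = -3 − 0.04·(-54) = -0.84
θ₂ = -0.84 − 0.04·(-10.8) = -0.408
θ₃ = -0.408 − 0.04·(-2.16) = -0.3216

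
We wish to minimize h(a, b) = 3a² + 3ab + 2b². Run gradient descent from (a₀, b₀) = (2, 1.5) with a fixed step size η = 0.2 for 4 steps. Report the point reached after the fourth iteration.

∇h = (6a + 3b, 3a + 4b)
(a₁, b₁) = (2, 1.5) − 0.2·(16.5, 12) = (-1.3, -0.9)
(a₂, b₂) = (-1.3, -0.9) − 0.2·(-10.5, -7.5) = (0.8, 0.6)
(a₃, b₃) = (0.8, 0.6) − 0.2·(6.6, 4.8) = (-0.52, -0.36)
(a₄, b₄) = (-0.52, -0.36) − 0.2·(-4.2, -3) = (0.32, 0.24)

(0.32, 0.24)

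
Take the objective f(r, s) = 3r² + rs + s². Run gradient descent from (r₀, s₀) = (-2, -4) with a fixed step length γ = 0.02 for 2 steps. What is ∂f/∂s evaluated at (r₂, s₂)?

-8.6312

∇f = (6r + s, r + 2s)
(r₁, s₁) = (-2, -4) − 0.02·(-16, -10) = (-1.68, -3.8)
(r₂, s₂) = (-1.68, -3.8) − 0.02·(-13.88, -9.28) = (-1.4024, -3.6144)
∂f/∂s at (-1.4024, -3.6144) = -8.6312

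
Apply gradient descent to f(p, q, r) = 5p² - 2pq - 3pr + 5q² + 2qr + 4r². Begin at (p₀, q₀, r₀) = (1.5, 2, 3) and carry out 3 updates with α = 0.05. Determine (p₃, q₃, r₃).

(0.750625, 0.175125, 0.8525625)

∇f = (10p - 2q - 3r, -2p + 10q + 2r, -3p + 2q + 8r)
Step 1: at (1.5, 2, 3), ∇f = (2, 23, 23.5) → (1.5, 2, 3) − 0.05·(2, 23, 23.5) = (1.4, 0.85, 1.825)
Step 2: at (1.4, 0.85, 1.825), ∇f = (6.825, 9.35, 12.1) → (1.4, 0.85, 1.825) − 0.05·(6.825, 9.35, 12.1) = (1.05875, 0.3825, 1.22)
Step 3: at (1.05875, 0.3825, 1.22), ∇f = (6.1625, 4.1475, 7.34875) → (1.05875, 0.3825, 1.22) − 0.05·(6.1625, 4.1475, 7.34875) = (0.750625, 0.175125, 0.8525625)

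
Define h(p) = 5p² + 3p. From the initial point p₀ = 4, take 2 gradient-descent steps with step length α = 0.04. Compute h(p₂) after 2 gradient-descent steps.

11.53152

h′(p) = 10p + 3
p₁ = 4 − 0.04·43 = 2.28
p₂ = 2.28 − 0.04·25.8 = 1.248
h(1.248) = 11.53152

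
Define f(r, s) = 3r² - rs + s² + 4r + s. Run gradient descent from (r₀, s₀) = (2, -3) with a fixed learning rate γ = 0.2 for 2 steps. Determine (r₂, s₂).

(-0.76, -1.52)

∇f = (6r - s + 4, -r + 2s + 1)
(r₁, s₁) = (2, -3) − 0.2·(19, -7) = (-1.8, -1.6)
(r₂, s₂) = (-1.8, -1.6) − 0.2·(-5.2, -0.4) = (-0.76, -1.52)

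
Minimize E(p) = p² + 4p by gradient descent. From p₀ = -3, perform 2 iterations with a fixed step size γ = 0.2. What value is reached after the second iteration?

E′(p) = 2p + 4
p₁ = -3 − 0.2·(-2) = -2.6
p₂ = -2.6 − 0.2·(-1.2) = -2.36

-2.36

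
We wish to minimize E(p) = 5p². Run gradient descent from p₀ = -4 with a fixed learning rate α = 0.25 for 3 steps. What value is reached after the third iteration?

13.5

E′(p) = 10p
p₁ = -4 − 0.25·(-40) = 6
p₂ = 6 − 0.25·60 = -9
p₃ = -9 − 0.25·(-90) = 13.5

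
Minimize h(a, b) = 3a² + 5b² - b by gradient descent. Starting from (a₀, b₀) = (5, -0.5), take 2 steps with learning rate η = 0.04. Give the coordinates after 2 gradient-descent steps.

(2.888, -0.116)

∇h = (6a, 10b - 1)
(a₁, b₁) = (5, -0.5) − 0.04·(30, -6) = (3.8, -0.26)
(a₂, b₂) = (3.8, -0.26) − 0.04·(22.8, -3.6) = (2.888, -0.116)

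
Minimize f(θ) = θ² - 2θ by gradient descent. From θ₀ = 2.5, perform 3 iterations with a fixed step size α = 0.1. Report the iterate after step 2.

f′(θ) = 2θ - 2
θ₁ = 2.5 − 0.1·3 = 2.2
θ₂ = 2.2 − 0.1·2.4 = 1.96

1.96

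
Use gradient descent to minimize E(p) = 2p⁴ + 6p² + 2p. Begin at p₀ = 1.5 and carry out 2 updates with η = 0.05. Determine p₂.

E′(p) = 8p³ + 12p + 2
p₁ = 1.5 − 0.05·47 = -0.85
p₂ = -0.85 − 0.05·(-13.113) = -0.19435

-0.19435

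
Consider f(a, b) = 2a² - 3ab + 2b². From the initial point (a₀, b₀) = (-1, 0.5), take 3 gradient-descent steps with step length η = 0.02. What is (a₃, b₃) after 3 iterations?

(-0.71234, 0.241744)

∇f = (4a - 3b, -3a + 4b)
(a₁, b₁) = (-1, 0.5) − 0.02·(-5.5, 5) = (-0.89, 0.4)
(a₂, b₂) = (-0.89, 0.4) − 0.02·(-4.76, 4.27) = (-0.7948, 0.3146)
(a₃, b₃) = (-0.7948, 0.3146) − 0.02·(-4.123, 3.6428) = (-0.71234, 0.241744)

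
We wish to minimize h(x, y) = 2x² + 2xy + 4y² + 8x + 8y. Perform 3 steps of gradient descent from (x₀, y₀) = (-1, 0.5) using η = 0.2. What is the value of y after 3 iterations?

-1.1

∇h = (4x + 2y + 8, 2x + 8y + 8)
(x₁, y₁) = (-1, 0.5) − 0.2·(5, 10) = (-2, -1.5)
(x₂, y₂) = (-2, -1.5) − 0.2·(-3, -8) = (-1.4, 0.1)
(x₃, y₃) = (-1.4, 0.1) − 0.2·(2.6, 6) = (-1.92, -1.1)
y = -1.1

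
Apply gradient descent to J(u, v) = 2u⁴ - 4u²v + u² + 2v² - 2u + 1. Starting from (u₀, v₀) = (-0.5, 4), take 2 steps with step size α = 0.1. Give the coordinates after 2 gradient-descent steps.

(-0.6296, 2.656)

∇J = (8u³ - 8uv + 2u - 2, -4u² + 4v)
Step 1: at (-0.5, 4), ∇J = (12, 15) → (-0.5, 4) − 0.1·(12, 15) = (-1.7, 2.5)
Step 2: at (-1.7, 2.5), ∇J = (-10.704, -1.56) → (-1.7, 2.5) − 0.1·(-10.704, -1.56) = (-0.6296, 2.656)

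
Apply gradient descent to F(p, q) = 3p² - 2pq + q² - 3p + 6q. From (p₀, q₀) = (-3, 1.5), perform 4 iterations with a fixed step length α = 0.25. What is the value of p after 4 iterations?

-1.3125

∇F = (6p - 2q - 3, -2p + 2q + 6)
Step 1: at (-3, 1.5), ∇F = (-24, 15) → (-3, 1.5) − 0.25·(-24, 15) = (3, -2.25)
Step 2: at (3, -2.25), ∇F = (19.5, -4.5) → (3, -2.25) − 0.25·(19.5, -4.5) = (-1.875, -1.125)
Step 3: at (-1.875, -1.125), ∇F = (-12, 7.5) → (-1.875, -1.125) − 0.25·(-12, 7.5) = (1.125, -3)
Step 4: at (1.125, -3), ∇F = (9.75, -2.25) → (1.125, -3) − 0.25·(9.75, -2.25) = (-1.3125, -2.4375)
p = -1.3125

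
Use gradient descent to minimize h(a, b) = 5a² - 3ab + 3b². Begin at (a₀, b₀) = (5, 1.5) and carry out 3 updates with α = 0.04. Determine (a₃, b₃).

(1.47456, 1.549056)

∇h = (10a - 3b, -3a + 6b)
(a₁, b₁) = (5, 1.5) − 0.04·(45.5, -6) = (3.18, 1.74)
(a₂, b₂) = (3.18, 1.74) − 0.04·(26.58, 0.9) = (2.1168, 1.704)
(a₃, b₃) = (2.1168, 1.704) − 0.04·(16.056, 3.8736) = (1.47456, 1.549056)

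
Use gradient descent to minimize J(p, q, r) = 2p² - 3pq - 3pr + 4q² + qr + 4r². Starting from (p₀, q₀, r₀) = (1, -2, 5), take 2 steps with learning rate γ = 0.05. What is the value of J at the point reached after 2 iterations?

∇J = (4p - 3q - 3r, -3p + 8q + r, -3p + q + 8r)
(p₁, q₁, r₁) = (1, -2, 5) − 0.05·(-5, -14, 35) = (1.25, -1.3, 3.25)
(p₂, q₂, r₂) = (1.25, -1.3, 3.25) − 0.05·(-0.85, -10.9, 20.95) = (1.2925, -0.755, 2.2025)
J(1.2925, -0.755, 2.2025) = 17.74966875

17.74966875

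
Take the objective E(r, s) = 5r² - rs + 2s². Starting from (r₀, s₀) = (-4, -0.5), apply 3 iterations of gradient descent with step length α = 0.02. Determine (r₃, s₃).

(-2.07426, -0.567696)

∇E = (10r - s, -r + 4s)
(r₁, s₁) = (-4, -0.5) − 0.02·(-39.5, 2) = (-3.21, -0.54)
(r₂, s₂) = (-3.21, -0.54) − 0.02·(-31.56, 1.05) = (-2.5788, -0.561)
(r₃, s₃) = (-2.5788, -0.561) − 0.02·(-25.227, 0.3348) = (-2.07426, -0.567696)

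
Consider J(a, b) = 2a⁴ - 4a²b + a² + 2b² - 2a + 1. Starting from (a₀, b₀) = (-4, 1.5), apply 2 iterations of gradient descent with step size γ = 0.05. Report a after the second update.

∇J = (8a³ - 8ab + 2a - 2, -4a² + 4b)
Step 1: at (-4, 1.5), ∇J = (-474, -58) → (-4, 1.5) − 0.05·(-474, -58) = (19.7, 4.4)
Step 2: at (19.7, 4.4), ∇J = (60506.944, -1534.76) → (19.7, 4.4) − 0.05·(60506.944, -1534.76) = (-3005.6472, 81.138)
a = -3005.6472

-3005.6472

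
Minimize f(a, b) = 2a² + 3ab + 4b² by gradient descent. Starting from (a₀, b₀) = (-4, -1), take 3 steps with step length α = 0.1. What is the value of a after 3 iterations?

∇f = (4a + 3b, 3a + 8b)
(a₁, b₁) = (-4, -1) − 0.1·(-19, -20) = (-2.1, 1)
(a₂, b₂) = (-2.1, 1) − 0.1·(-5.4, 1.7) = (-1.56, 0.83)
(a₃, b₃) = (-1.56, 0.83) − 0.1·(-3.75, 1.96) = (-1.185, 0.634)
a = -1.185

-1.185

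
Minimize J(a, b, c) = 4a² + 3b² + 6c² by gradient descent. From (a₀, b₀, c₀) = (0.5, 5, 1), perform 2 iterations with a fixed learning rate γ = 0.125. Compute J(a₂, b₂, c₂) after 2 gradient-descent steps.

0.66796875

∇J = (8a, 6b, 12c)
Step 1: at (0.5, 5, 1), ∇J = (4, 30, 12) → (0.5, 5, 1) − 0.125·(4, 30, 12) = (0, 1.25, -0.5)
Step 2: at (0, 1.25, -0.5), ∇J = (0, 7.5, -6) → (0, 1.25, -0.5) − 0.125·(0, 7.5, -6) = (0, 0.3125, 0.25)
J(0, 0.3125, 0.25) = 0.66796875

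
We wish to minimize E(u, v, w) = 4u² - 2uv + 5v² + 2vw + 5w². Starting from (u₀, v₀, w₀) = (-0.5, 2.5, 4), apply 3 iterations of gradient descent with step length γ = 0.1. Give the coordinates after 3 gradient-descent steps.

(0.016, -0.056, -0.036)

∇E = (8u - 2v, -2u + 10v + 2w, 2v + 10w)
Step 1: at (-0.5, 2.5, 4), ∇E = (-9, 34, 45) → (-0.5, 2.5, 4) − 0.1·(-9, 34, 45) = (0.4, -0.9, -0.5)
Step 2: at (0.4, -0.9, -0.5), ∇E = (5, -10.8, -6.8) → (0.4, -0.9, -0.5) − 0.1·(5, -10.8, -6.8) = (-0.1, 0.18, 0.18)
Step 3: at (-0.1, 0.18, 0.18), ∇E = (-1.16, 2.36, 2.16) → (-0.1, 0.18, 0.18) − 0.1·(-1.16, 2.36, 2.16) = (0.016, -0.056, -0.036)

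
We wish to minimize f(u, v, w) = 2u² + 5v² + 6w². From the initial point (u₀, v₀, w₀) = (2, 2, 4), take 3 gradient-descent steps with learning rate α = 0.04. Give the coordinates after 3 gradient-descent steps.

(1.185408, 0.432, 0.562432)

∇f = (4u, 10v, 12w)
(u₁, v₁, w₁) = (2, 2, 4) − 0.04·(8, 20, 48) = (1.68, 1.2, 2.08)
(u₂, v₂, w₂) = (1.68, 1.2, 2.08) − 0.04·(6.72, 12, 24.96) = (1.4112, 0.72, 1.0816)
(u₃, v₃, w₃) = (1.4112, 0.72, 1.0816) − 0.04·(5.6448, 7.2, 12.9792) = (1.185408, 0.432, 0.562432)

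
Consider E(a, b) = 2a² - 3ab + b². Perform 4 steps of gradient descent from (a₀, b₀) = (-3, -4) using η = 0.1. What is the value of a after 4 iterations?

-3.1191

∇E = (4a - 3b, -3a + 2b)
Step 1: at (-3, -4), ∇E = (0, 1) → (-3, -4) − 0.1·(0, 1) = (-3, -4.1)
Step 2: at (-3, -4.1), ∇E = (0.3, 0.8) → (-3, -4.1) − 0.1·(0.3, 0.8) = (-3.03, -4.18)
Step 3: at (-3.03, -4.18), ∇E = (0.42, 0.73) → (-3.03, -4.18) − 0.1·(0.42, 0.73) = (-3.072, -4.253)
Step 4: at (-3.072, -4.253), ∇E = (0.471, 0.71) → (-3.072, -4.253) − 0.1·(0.471, 0.71) = (-3.1191, -4.324)
a = -3.1191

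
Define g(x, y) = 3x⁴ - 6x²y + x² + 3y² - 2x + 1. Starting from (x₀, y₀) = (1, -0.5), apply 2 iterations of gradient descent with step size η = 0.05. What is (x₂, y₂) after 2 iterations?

∇g = (12x³ - 12xy + 2x - 2, -6x² + 6y)
(x₁, y₁) = (1, -0.5) − 0.05·(18, -9) = (0.1, -0.05)
(x₂, y₂) = (0.1, -0.05) − 0.05·(-1.728, -0.36) = (0.1864, -0.032)

(0.1864, -0.032)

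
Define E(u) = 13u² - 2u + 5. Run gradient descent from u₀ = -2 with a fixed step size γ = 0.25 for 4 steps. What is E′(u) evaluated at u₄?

E′(u) = 26u - 2
u₁ = -2 − 0.25·(-54) = 11.5
u₂ = 11.5 − 0.25·297 = -62.75
u₃ = -62.75 − 0.25·(-1633.5) = 345.625
u₄ = 345.625 − 0.25·8984.25 = -1900.4375
E′(u) at (-1900.4375) = -49413.375

-49413.375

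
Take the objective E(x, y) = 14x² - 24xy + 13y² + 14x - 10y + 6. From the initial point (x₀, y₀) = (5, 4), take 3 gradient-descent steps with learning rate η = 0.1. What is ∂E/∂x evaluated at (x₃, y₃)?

-2976.528

∇E = (28x - 24y + 14, -24x + 26y - 10)
(x₁, y₁) = (5, 4) − 0.1·(58, -26) = (-0.8, 6.6)
(x₂, y₂) = (-0.8, 6.6) − 0.1·(-166.8, 180.8) = (15.88, -11.48)
(x₃, y₃) = (15.88, -11.48) − 0.1·(734.16, -689.6) = (-57.536, 57.48)
∂E/∂x at (-57.536, 57.48) = -2976.528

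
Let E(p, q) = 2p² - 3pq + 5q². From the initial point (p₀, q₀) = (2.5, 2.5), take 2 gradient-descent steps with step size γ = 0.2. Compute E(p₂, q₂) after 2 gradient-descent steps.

25.6

∇E = (4p - 3q, -3p + 10q)
(p₁, q₁) = (2.5, 2.5) − 0.2·(2.5, 17.5) = (2, -1)
(p₂, q₂) = (2, -1) − 0.2·(11, -16) = (-0.2, 2.2)
E(-0.2, 2.2) = 25.6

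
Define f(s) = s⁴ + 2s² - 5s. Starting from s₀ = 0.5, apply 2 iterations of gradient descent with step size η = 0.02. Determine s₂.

0.59269

f′(s) = 4s³ + 4s - 5
s₁ = 0.5 − 0.02·(-2.5) = 0.55
s₂ = 0.55 − 0.02·(-2.1345) = 0.59269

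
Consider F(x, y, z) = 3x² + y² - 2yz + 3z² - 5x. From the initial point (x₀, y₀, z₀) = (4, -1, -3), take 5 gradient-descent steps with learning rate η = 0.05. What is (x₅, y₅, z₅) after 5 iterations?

(1.365555, -1.30224, -0.85976)

∇F = (6x - 5, 2y - 2z, -2y + 6z)
Step 1: at (4, -1, -3), ∇F = (19, 4, -16) → (4, -1, -3) − 0.05·(19, 4, -16) = (3.05, -1.2, -2.2)
Step 2: at (3.05, -1.2, -2.2), ∇F = (13.3, 2, -10.8) → (3.05, -1.2, -2.2) − 0.05·(13.3, 2, -10.8) = (2.385, -1.3, -1.66)
Step 3: at (2.385, -1.3, -1.66), ∇F = (9.31, 0.72, -7.36) → (2.385, -1.3, -1.66) − 0.05·(9.31, 0.72, -7.36) = (1.9195, -1.336, -1.292)
Step 4: at (1.9195, -1.336, -1.292), ∇F = (6.517, -0.088, -5.08) → (1.9195, -1.336, -1.292) − 0.05·(6.517, -0.088, -5.08) = (1.59365, -1.3316, -1.038)
Step 5: at (1.59365, -1.3316, -1.038), ∇F = (4.5619, -0.5872, -3.5648) → (1.59365, -1.3316, -1.038) − 0.05·(4.5619, -0.5872, -3.5648) = (1.365555, -1.30224, -0.85976)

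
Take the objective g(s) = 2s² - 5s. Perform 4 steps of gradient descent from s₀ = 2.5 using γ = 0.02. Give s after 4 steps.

2.1454912

g′(s) = 4s - 5
Step 1: g′(2.5) = 5; s₁ = 2.5 − 0.02·5 = 2.4
Step 2: g′(2.4) = 4.6; s₂ = 2.4 − 0.02·4.6 = 2.308
Step 3: g′(2.308) = 4.232; s₃ = 2.308 − 0.02·4.232 = 2.22336
Step 4: g′(2.22336) = 3.89344; s₄ = 2.22336 − 0.02·3.89344 = 2.1454912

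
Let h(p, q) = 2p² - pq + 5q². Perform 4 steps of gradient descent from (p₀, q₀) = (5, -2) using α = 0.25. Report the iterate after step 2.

∇h = (4p - q, -p + 10q)
(p₁, q₁) = (5, -2) − 0.25·(22, -25) = (-0.5, 4.25)
(p₂, q₂) = (-0.5, 4.25) − 0.25·(-6.25, 43) = (1.0625, -6.5)

(1.0625, -6.5)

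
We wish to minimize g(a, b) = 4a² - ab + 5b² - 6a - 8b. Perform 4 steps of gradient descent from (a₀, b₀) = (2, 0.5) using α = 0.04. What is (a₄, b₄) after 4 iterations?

∇g = (8a - b - 6, -a + 10b - 8)
(a₁, b₁) = (2, 0.5) − 0.04·(9.5, -5) = (1.62, 0.7)
(a₂, b₂) = (1.62, 0.7) − 0.04·(6.26, -2.62) = (1.3696, 0.8048)
(a₃, b₃) = (1.3696, 0.8048) − 0.04·(4.152, -1.3216) = (1.20352, 0.857664)
(a₄, b₄) = (1.20352, 0.857664) − 0.04·(2.770496, -0.62688) = (1.09270016, 0.8827392)

(1.09270016, 0.8827392)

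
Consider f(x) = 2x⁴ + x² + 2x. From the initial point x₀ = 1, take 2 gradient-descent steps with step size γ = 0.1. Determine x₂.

f′(x) = 8x³ + 2x + 2
x₁ = 1 − 0.1·12 = -0.2
x₂ = -0.2 − 0.1·1.536 = -0.3536

-0.3536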